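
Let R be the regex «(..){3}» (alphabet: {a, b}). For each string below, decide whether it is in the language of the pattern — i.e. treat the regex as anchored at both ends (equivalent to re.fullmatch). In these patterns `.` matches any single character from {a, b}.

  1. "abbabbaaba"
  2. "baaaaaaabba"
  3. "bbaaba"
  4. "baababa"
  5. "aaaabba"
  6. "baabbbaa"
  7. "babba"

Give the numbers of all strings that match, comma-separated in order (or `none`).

3

1 → no match
2 → no match
3 → match
4 → no match
5 → no match
6 → no match
7 → no match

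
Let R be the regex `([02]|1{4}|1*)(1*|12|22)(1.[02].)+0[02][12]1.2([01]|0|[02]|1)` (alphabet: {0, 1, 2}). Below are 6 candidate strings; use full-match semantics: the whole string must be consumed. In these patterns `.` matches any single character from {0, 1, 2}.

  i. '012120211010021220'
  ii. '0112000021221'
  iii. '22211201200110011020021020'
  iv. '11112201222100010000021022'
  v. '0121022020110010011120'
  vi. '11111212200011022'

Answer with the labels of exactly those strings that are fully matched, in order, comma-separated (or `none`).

i, ii, iii, iv, vi

i → match
ii → match
iii → match
iv → match
v → no match
vi → match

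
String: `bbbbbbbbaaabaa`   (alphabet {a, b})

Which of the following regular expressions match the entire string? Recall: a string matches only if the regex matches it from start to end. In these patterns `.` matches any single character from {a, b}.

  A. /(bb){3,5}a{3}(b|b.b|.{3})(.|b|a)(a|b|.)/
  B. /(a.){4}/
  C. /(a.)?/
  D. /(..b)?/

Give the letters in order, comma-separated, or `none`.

A → match
B → no match — must start with `a`
C → no match
D → no match

A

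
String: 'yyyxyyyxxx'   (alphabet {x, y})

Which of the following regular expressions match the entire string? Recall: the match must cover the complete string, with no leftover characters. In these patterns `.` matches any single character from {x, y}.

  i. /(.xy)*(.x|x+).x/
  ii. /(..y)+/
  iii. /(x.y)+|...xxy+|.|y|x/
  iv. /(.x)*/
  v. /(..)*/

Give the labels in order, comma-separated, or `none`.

i → no match
ii → no match — must end with 'y'
iii → no match
iv → no match
v → match

v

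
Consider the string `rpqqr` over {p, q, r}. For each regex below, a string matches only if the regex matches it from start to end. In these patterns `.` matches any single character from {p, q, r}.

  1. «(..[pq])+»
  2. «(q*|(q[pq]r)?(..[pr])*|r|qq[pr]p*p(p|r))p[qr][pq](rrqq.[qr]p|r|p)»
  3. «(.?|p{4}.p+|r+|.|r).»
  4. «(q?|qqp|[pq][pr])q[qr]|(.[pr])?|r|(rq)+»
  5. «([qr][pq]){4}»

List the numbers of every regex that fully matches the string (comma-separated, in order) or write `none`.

1 → no match
2 → match
3 → no match
4 → no match
5 → no match

2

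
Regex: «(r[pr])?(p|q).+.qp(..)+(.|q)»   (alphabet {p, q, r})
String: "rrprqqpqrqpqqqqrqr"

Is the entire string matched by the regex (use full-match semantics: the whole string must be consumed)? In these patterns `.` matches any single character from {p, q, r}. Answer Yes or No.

Yes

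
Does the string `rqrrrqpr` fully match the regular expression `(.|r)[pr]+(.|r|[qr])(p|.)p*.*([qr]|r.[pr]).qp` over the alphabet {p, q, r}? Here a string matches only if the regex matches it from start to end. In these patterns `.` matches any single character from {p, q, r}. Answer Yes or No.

Every match must end with `qp`, but `rqrrrqpr` does not.

No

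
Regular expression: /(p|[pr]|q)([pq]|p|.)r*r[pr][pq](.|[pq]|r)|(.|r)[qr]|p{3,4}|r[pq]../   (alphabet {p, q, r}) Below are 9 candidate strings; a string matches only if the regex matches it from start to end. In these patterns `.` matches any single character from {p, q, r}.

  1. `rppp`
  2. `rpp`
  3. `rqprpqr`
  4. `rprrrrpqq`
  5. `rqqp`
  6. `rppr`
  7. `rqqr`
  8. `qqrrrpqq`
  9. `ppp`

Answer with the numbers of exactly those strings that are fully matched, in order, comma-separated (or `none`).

1, 4, 5, 6, 7, 8, 9

1 → match
2 → no match
3 → no match
4 → match
5 → match
6 → match
7 → match
8 → match
9 → match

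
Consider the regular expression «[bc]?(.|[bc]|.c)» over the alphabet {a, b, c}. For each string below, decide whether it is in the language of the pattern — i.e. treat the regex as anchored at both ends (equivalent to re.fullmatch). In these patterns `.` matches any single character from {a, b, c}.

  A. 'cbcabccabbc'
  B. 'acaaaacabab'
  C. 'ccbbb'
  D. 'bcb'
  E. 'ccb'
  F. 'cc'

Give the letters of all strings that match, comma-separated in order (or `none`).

F

A → no match
B → no match
C → no match
D → no match
E → no match
F → match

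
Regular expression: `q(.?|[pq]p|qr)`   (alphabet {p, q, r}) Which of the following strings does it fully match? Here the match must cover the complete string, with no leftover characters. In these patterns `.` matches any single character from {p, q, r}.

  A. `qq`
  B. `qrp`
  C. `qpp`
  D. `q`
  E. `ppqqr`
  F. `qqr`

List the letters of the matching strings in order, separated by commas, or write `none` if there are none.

A, C, D, F

A. `qq` → match
B. `qrp` → no match
C. `qpp` → match
D. `q` → match
E. `ppqqr` → no match — must start with `q`
F. `qqr` → match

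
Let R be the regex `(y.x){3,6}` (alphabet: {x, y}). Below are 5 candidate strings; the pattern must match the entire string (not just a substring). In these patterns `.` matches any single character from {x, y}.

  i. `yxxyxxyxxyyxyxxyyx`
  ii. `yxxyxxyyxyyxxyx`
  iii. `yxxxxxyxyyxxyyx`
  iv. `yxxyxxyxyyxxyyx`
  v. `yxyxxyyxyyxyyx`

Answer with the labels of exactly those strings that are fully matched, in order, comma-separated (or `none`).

i → match
ii → no match
iii → no match
iv → no match
v → no match

i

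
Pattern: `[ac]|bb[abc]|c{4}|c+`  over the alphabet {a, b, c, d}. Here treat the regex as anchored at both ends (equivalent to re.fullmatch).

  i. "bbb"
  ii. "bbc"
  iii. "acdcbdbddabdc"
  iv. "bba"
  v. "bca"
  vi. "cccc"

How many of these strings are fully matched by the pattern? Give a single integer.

4

i → match
ii → match
iii → no match
iv → match
v → no match
vi → match
Total matched: 4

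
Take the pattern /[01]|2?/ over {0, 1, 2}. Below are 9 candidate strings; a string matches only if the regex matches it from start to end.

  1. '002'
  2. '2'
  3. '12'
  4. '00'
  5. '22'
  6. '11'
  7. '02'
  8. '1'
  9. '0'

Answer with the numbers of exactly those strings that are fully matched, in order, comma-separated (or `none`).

1. '002' → no match
2. '2' → match
3. '12' → no match
4. '00' → no match
5. '22' → no match
6. '11' → no match
7. '02' → no match
8. '1' → match
9. '0' → match

2, 8, 9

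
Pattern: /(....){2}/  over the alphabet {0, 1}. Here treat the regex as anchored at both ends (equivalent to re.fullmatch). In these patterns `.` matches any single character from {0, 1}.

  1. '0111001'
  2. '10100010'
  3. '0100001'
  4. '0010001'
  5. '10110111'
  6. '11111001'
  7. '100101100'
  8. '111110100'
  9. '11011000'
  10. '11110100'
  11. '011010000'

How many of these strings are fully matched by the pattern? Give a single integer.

5

1 → no match
2 → match
3 → no match
4 → no match
5 → match
6 → match
7 → no match
8 → no match
9 → match
10 → match
11 → no match
Total matched: 5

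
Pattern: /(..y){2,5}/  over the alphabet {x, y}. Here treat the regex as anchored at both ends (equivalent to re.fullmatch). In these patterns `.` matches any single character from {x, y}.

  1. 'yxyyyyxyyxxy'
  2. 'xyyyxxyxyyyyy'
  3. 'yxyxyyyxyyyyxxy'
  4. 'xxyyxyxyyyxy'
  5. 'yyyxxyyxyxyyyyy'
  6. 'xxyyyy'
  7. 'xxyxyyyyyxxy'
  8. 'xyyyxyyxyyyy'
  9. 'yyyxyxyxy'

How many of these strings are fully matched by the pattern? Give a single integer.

1. 'yxyyyyxyyxxy' → match
2 → no match
3 → match
4. 'xxyyxyxyyyxy' → match
5 → match
6. 'xxyyyy' → match
7. 'xxyxyyyyyxxy' → match
8. 'xyyyxyyxyyyy' → match
9. 'yyyxyxyxy' → no match
Total matched: 7

7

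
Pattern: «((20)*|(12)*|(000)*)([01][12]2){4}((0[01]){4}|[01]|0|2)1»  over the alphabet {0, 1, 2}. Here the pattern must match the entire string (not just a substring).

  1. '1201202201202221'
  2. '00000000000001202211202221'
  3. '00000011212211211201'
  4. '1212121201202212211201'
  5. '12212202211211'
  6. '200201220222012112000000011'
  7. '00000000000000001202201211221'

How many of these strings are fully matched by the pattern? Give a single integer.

6

1 → match
2 → match
3 → match
4 → match
5 → match
6 → no match
7 → match
Total matched: 6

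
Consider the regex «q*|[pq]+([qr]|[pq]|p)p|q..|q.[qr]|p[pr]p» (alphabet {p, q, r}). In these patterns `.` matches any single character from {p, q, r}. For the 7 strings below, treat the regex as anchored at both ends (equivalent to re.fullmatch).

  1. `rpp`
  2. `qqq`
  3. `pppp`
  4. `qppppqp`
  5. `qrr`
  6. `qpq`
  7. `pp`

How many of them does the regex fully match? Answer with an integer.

1 → no match
2 → match
3 → match
4 → match
5 → match
6 → match
7 → no match
Total matched: 5

5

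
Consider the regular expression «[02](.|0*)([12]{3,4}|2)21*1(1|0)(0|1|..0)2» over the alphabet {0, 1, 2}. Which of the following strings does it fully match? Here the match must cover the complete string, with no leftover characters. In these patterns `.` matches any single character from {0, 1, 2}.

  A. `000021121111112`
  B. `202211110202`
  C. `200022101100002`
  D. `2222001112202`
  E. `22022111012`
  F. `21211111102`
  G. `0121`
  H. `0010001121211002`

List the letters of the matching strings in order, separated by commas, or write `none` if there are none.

A, B

A → match
B → match
C → no match
D → no match
E → no match
F → no match
G → no match — must end with `2`
H → no match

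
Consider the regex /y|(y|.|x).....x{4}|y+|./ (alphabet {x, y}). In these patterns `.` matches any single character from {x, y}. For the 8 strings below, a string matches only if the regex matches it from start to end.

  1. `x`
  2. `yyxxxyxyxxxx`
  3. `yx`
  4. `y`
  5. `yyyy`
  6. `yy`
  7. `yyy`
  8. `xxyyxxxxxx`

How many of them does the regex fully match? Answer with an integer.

6

1. `x` → match
2. `yyxxxyxyxxxx` → no match
3. `yx` → no match
4. `y` → match
5. `yyyy` → match
6. `yy` → match
7. `yyy` → match
8. `xxyyxxxxxx` → match
Total matched: 6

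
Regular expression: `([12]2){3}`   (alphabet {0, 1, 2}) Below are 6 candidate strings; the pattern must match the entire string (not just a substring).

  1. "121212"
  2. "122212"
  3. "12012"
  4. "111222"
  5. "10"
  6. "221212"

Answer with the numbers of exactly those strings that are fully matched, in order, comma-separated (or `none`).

1, 2, 6

1. "121212" → match
2. "122212" → match
3. "12012" → no match
4. "111222" → no match
5. "10" → no match — must end with "2"
6. "221212" → match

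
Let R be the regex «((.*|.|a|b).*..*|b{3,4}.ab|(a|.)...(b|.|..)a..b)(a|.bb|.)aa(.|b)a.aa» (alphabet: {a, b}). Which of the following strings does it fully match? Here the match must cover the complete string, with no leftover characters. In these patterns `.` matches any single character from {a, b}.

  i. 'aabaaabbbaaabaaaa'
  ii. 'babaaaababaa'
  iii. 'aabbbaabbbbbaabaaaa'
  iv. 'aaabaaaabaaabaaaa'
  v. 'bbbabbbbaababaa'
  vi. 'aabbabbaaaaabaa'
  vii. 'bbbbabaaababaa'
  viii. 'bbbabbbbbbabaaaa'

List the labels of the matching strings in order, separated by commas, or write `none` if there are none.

i, ii, iii, iv, v, vi, vii

i → match
ii → match
iii → match
iv → match
v → match
vi → match
vii → match
viii → no match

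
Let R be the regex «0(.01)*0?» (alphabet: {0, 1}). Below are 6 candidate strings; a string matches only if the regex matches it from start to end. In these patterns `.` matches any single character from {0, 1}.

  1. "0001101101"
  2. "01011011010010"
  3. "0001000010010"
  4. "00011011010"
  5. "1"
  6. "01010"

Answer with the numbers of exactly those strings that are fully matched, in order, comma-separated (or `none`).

1. "0001101101" → match
2 → match
3 → no match
4. "00011011010" → match
5. "1" → no match — must start with "0"
6. "01010" → match

1, 2, 4, 6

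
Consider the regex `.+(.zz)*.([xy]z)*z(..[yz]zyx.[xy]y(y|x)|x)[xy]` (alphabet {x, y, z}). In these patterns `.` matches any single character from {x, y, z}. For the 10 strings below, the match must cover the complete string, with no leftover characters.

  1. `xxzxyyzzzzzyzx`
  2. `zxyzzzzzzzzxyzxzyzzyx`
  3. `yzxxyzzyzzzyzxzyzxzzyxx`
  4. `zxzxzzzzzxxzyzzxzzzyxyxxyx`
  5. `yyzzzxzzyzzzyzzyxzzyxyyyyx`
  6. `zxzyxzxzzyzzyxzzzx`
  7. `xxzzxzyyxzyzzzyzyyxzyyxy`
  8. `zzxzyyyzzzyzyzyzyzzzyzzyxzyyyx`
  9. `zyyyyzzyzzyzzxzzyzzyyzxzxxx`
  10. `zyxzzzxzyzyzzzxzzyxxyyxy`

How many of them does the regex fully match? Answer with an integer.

1 → no match
2 → no match
3 → no match
4 → no match
5 → match
6 → no match
7 → no match
8 → match
9 → no match
10 → match
Total matched: 3

3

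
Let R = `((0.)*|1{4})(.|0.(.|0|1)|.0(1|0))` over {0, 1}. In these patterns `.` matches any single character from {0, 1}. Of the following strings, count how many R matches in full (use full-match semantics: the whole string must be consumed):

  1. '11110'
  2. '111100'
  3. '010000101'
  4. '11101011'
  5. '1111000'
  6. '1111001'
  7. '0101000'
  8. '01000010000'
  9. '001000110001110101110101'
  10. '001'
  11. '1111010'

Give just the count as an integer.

1. '11110' → match
2. '111100' → no match
3. '010000101' → match
4. '11101011' → no match
5. '1111000' → match
6. '1111001' → match
7. '0101000' → match
8. '01000010000' → no match
9 → no match
10. '001' → match
11. '1111010' → match
Total matched: 7

7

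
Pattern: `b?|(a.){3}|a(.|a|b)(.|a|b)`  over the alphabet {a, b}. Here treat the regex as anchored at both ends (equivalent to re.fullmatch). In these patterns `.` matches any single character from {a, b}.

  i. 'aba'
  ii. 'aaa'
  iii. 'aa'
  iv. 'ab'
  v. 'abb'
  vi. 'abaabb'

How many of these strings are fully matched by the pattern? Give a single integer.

3

i → match
ii → match
iii → no match
iv → no match
v → match
vi → no match
Total matched: 3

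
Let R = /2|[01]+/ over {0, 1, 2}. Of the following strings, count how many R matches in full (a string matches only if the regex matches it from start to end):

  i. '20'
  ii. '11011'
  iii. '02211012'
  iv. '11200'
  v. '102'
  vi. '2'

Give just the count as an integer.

i → no match
ii → match
iii → no match
iv → no match
v → no match
vi → match
Total matched: 2

2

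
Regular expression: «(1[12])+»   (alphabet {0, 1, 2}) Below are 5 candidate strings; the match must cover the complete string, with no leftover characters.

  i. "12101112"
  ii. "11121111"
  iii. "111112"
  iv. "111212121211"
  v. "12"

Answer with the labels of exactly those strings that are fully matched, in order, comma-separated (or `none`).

ii, iii, iv, v

i → no match
ii → match
iii → match
iv → match
v → match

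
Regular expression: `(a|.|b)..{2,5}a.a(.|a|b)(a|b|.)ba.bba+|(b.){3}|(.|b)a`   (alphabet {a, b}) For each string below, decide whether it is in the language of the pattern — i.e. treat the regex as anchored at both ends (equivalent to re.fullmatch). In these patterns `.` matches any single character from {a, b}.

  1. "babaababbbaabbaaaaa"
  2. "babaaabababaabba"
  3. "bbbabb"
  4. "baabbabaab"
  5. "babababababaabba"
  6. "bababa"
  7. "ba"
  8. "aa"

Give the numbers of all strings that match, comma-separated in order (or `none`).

1 → match
2 → match
3. "bbbabb" → match
4. "baabbabaab" → no match
5 → match
6. "bababa" → match
7. "ba" → match
8. "aa" → match

1, 2, 3, 5, 6, 7, 8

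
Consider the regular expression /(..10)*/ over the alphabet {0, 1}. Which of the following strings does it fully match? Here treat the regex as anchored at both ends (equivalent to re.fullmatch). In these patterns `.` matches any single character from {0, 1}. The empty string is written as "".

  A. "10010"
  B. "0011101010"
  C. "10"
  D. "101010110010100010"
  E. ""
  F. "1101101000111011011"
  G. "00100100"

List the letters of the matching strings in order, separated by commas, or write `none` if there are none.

A → no match
B → no match
C → no match
D → no match
E → match
F → no match
G → no match

E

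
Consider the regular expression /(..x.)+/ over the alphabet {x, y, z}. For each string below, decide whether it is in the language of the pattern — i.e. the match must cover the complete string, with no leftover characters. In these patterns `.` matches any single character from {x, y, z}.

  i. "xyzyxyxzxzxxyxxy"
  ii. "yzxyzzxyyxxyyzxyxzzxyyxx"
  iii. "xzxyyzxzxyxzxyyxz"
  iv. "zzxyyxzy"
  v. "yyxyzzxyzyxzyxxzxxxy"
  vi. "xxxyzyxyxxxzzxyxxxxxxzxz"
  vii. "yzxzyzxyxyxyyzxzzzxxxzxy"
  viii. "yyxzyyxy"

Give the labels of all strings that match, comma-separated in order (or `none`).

i → no match
ii → no match
iii → no match
iv → no match
v → match
vi → no match
vii → match
viii → match

v, vii, viii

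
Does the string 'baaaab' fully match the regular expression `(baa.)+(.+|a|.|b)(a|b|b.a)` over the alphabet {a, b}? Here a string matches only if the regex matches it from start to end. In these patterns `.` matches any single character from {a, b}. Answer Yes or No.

Yes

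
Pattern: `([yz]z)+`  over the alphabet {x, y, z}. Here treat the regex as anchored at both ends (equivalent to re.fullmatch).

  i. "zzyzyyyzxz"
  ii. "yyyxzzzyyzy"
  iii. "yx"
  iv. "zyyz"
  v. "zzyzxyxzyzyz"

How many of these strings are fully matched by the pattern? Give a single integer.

0

i. "zzyzyyyzxz" → no match
ii. "yyyxzzzyyzy" → no match — must end with "z"
iii. "yx" → no match — must end with "z"
iv. "zyyz" → no match
v. "zzyzxyxzyzyz" → no match
Total matched: 0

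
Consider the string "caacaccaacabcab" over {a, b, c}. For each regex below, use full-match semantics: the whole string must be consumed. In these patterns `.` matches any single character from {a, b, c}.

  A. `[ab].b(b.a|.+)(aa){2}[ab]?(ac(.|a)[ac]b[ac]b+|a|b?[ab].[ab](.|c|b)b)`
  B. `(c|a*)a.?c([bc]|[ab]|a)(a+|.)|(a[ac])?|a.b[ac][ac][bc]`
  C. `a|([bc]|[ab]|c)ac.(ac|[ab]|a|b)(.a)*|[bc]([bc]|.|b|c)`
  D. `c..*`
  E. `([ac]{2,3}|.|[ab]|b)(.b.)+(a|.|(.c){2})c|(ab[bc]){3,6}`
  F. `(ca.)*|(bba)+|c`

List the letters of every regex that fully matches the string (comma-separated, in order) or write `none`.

A → no match
B → no match
C → no match
D → match
E → no match
F → match

D, F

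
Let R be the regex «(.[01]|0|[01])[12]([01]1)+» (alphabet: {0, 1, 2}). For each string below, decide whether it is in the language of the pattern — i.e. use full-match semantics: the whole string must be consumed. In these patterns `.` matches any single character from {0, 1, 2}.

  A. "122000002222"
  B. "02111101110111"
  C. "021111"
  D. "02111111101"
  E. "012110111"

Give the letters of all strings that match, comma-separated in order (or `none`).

A → no match — must end with "1"
B → match
C → match
D → no match
E → match

B, C, E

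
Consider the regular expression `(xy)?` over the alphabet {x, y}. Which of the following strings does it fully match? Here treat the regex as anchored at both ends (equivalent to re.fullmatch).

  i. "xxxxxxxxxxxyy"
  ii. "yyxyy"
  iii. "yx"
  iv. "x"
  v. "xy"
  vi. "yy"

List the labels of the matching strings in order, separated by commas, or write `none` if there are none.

v

i → no match
ii → no match
iii → no match
iv → no match
v → match
vi → no match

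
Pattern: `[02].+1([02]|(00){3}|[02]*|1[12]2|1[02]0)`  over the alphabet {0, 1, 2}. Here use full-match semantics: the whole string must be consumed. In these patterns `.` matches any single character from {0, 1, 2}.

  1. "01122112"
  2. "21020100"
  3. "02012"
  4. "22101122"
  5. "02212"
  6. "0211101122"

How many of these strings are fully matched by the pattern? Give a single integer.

6

1. "01122112" → match
2. "21020100" → match
3. "02012" → match
4. "22101122" → match
5. "02212" → match
6. "0211101122" → match
Total matched: 6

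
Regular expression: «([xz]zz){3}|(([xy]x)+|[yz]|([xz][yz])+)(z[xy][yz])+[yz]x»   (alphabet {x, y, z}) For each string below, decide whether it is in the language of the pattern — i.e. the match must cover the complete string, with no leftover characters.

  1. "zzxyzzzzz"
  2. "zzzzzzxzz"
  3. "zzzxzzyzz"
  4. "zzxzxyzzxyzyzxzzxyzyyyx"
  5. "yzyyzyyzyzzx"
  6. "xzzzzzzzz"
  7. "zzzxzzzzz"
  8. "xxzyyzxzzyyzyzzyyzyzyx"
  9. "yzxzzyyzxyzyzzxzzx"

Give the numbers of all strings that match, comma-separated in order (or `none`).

1 → no match
2 → match
3 → no match
4 → match
5 → match
6 → match
7 → match
8 → match
9 → match

2, 4, 5, 6, 7, 8, 9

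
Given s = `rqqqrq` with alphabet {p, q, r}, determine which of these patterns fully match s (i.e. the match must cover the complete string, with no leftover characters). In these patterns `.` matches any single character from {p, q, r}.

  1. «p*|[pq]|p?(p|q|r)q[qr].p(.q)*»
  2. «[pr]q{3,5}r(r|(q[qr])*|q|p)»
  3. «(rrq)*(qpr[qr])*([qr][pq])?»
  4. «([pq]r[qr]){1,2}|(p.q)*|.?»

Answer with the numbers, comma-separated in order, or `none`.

1 → no match
2 → match
3 → no match
4 → no match

2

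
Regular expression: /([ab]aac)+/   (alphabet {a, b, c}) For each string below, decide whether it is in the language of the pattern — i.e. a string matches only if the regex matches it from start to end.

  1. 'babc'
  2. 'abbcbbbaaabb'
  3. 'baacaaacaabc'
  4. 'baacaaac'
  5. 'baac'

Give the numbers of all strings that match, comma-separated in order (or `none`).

4, 5

1 → no match — must end with 'aac'
2 → no match — must end with 'aac'
3 → no match — must end with 'aac'
4 → match
5 → match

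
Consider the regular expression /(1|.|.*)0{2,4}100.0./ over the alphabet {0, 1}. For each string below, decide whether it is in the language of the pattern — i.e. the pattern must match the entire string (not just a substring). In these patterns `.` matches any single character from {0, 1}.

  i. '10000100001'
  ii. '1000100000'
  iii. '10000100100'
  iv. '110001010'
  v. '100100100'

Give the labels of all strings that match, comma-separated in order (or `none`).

i, ii, iii, v

i → match
ii → match
iii → match
iv → no match
v → match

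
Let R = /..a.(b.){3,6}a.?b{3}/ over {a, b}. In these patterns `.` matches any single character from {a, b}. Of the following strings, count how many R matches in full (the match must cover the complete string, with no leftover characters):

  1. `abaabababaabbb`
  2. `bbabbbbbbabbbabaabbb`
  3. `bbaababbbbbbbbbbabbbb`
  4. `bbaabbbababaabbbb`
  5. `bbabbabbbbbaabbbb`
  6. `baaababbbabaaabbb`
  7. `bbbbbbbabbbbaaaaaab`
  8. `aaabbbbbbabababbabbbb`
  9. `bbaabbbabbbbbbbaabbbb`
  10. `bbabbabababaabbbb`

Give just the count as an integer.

9

1 → match
2 → match
3 → match
4 → match
5 → match
6 → match
7 → no match
8 → match
9 → match
10 → match
Total matched: 9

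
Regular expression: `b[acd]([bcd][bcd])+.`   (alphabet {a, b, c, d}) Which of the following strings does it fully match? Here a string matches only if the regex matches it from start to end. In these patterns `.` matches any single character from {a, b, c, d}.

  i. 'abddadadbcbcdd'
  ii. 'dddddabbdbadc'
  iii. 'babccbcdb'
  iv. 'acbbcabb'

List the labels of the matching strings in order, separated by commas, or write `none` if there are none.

i → no match — must start with 'b'
ii → no match — must start with 'b'
iii → match
iv → no match — must start with 'b'

iii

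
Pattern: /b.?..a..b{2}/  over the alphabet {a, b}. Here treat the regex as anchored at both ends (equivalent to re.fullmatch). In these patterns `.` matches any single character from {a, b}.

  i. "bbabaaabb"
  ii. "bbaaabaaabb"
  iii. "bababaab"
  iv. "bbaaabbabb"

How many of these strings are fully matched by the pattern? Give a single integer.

1

i → match
ii → no match
iii → no match
iv → no match
Total matched: 1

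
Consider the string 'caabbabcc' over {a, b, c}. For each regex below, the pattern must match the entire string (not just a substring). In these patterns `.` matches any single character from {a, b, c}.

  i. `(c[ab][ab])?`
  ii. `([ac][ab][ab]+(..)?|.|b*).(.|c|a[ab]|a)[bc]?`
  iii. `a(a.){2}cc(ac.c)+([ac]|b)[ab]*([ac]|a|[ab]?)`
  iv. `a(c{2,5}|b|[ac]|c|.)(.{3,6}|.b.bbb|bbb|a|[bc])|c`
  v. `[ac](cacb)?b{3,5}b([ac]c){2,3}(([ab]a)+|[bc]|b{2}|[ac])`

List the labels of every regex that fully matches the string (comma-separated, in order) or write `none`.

i → no match
ii → match
iii → no match — must start with 'aa'
iv → no match
v → no match

ii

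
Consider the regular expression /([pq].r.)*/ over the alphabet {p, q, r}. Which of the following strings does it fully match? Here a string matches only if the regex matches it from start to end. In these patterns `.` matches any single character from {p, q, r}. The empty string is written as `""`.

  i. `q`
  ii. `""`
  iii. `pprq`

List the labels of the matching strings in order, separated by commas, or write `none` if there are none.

ii, iii

i. `q` → no match
ii. `""` → match
iii. `pprq` → match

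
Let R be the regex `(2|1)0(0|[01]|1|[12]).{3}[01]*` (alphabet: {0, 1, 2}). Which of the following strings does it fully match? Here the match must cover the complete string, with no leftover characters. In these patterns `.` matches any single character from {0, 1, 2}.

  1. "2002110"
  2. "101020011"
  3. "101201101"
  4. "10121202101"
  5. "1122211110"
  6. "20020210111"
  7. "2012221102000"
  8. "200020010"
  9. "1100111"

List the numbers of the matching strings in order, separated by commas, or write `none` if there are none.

1 → match
2 → match
3 → match
4 → no match
5 → no match
6 → match
7 → no match
8 → match
9 → no match

1, 2, 3, 6, 8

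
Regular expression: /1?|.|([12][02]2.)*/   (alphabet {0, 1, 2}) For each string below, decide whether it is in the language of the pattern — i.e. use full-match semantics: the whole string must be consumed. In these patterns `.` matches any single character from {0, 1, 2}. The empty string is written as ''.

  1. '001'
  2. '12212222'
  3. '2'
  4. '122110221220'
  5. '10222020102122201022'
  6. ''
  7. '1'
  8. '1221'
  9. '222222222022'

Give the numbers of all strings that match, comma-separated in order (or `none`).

2, 3, 4, 5, 6, 7, 8, 9

1 → no match
2 → match
3 → match
4 → match
5 → match
6 → match
7 → match
8 → match
9 → match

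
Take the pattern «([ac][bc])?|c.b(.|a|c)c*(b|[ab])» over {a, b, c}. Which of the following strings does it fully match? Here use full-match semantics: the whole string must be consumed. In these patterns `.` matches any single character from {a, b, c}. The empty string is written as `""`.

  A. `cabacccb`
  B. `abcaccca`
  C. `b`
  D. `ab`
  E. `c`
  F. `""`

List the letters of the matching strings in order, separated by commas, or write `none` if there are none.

A, D, F

A. `cabacccb` → match
B. `abcaccca` → no match
C. `b` → no match
D. `ab` → match
E. `c` → no match
F. `""` → match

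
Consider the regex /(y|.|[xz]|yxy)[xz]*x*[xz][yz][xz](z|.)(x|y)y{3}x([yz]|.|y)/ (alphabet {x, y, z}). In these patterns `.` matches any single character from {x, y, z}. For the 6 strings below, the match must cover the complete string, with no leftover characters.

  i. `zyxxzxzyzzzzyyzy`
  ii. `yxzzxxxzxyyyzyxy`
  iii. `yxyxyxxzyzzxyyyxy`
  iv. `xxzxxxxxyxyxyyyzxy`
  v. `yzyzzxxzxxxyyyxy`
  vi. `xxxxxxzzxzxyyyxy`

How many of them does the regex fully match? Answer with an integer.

i → no match
ii → no match
iii → no match
iv → no match
v → no match
vi → match
Total matched: 1

1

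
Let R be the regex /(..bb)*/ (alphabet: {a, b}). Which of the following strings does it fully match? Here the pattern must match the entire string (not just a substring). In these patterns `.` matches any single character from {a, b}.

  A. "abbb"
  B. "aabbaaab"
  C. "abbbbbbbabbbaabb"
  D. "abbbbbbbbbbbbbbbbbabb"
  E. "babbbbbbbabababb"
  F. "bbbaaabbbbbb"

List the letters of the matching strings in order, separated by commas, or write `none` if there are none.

A, C

A. "abbb" → match
B. "aabbaaab" → no match
C → match
D → no match
E → no match
F. "bbbaaabbbbbb" → no match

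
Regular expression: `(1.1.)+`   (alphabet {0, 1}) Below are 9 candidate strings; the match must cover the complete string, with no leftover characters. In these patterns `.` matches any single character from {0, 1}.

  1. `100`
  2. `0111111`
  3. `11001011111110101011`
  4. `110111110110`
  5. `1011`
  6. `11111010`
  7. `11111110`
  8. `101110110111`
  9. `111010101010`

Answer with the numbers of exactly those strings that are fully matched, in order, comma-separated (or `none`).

5, 6, 7, 9

1 → no match
2 → no match — must start with `1`
3 → no match
4 → no match
5 → match
6 → match
7 → match
8 → no match
9 → match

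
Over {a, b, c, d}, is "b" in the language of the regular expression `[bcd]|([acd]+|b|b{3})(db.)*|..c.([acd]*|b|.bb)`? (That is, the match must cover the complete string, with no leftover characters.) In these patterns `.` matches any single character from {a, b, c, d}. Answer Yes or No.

Yes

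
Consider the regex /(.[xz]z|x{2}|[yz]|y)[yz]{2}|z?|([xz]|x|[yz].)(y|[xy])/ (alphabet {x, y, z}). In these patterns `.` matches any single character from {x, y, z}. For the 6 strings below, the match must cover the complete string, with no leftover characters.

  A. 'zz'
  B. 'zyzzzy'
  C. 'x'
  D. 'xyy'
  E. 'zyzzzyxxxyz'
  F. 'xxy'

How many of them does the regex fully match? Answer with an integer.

A → no match
B → no match
C → no match
D → no match
E → no match
F → no match
Total matched: 0

0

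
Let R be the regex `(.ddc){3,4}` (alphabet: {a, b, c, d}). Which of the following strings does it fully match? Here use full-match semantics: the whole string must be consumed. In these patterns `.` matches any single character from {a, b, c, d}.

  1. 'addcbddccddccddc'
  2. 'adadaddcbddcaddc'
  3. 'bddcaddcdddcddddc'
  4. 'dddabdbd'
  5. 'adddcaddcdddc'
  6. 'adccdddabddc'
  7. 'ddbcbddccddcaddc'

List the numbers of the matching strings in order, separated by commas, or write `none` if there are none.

1 → match
2 → no match
3 → no match
4 → no match — must end with 'ddc'
5 → no match
6 → no match
7 → no match

1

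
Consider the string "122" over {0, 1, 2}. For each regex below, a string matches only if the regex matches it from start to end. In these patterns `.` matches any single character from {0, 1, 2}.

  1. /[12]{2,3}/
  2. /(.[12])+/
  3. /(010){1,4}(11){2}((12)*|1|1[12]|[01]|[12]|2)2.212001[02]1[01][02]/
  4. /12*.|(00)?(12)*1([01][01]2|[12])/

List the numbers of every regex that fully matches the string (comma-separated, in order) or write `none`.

1, 4

1 → match
2 → no match
3 → no match — must start with "010"
4 → match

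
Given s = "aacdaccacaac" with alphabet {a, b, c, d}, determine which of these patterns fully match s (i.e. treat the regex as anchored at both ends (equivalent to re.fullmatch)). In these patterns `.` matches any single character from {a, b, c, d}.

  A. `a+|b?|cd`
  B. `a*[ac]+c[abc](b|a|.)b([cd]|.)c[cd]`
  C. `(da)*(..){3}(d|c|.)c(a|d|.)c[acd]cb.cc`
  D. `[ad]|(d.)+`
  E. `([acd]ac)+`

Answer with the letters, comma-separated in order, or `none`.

A → no match
B → no match
C → no match — must end with "cc"
D → no match
E → match

E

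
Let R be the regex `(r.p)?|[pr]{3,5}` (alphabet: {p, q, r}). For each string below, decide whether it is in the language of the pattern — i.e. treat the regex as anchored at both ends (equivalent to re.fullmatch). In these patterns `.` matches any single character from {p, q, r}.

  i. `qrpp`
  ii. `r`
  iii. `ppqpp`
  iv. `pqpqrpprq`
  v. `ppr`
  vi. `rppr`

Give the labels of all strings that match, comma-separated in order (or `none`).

i → no match
ii → no match
iii → no match
iv → no match
v → match
vi → match

v, vi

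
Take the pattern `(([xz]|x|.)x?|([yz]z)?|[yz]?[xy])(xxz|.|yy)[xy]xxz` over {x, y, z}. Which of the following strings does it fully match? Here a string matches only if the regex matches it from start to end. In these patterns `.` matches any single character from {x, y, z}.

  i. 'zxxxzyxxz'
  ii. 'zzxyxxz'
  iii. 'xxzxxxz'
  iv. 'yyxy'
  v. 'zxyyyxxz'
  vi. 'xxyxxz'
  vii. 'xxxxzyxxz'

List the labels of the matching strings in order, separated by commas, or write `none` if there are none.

i, ii, iii, v, vi, vii

i. 'zxxxzyxxz' → match
ii. 'zzxyxxz' → match
iii. 'xxzxxxz' → match
iv. 'yyxy' → no match — must end with 'xxz'
v. 'zxyyyxxz' → match
vi. 'xxyxxz' → match
vii. 'xxxxzyxxz' → match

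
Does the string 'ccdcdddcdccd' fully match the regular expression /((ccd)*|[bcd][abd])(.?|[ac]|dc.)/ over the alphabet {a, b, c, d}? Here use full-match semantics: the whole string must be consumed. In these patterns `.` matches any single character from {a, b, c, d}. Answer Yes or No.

No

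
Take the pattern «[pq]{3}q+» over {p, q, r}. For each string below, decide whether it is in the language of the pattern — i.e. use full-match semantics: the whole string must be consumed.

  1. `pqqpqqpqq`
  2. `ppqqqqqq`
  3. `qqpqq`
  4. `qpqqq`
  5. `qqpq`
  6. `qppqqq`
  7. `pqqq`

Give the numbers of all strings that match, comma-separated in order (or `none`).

1 → no match
2 → match
3 → match
4 → match
5 → match
6 → match
7 → match

2, 3, 4, 5, 6, 7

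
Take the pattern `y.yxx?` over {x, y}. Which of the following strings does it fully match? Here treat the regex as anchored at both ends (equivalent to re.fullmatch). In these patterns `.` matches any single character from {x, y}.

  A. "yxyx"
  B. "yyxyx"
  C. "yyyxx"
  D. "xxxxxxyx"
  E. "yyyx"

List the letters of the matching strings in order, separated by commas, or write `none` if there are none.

A, C, E

A → match
B → no match
C → match
D → no match — must start with "y"
E → match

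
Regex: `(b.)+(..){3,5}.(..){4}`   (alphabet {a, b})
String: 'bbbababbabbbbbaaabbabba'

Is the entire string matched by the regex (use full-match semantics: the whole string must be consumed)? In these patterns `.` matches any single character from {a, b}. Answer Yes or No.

Yes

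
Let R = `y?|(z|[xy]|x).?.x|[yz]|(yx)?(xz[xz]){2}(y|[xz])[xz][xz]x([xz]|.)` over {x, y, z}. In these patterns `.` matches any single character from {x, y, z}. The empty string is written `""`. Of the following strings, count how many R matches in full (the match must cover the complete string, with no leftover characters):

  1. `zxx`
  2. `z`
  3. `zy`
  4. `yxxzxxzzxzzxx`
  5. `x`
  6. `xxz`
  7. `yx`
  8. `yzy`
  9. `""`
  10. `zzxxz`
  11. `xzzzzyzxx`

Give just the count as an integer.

1 → match
2 → match
3 → no match
4 → match
5 → no match
6 → no match
7 → no match
8 → no match
9 → match
10 → no match
11 → no match
Total matched: 4

4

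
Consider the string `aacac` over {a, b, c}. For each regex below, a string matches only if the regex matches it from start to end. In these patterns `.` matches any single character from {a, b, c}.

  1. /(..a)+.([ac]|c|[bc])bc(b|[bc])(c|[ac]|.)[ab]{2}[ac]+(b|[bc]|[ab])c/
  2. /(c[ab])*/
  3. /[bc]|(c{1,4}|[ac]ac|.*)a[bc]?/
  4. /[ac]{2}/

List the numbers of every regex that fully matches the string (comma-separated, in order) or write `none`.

1 → no match
2 → no match
3 → match
4 → no match

3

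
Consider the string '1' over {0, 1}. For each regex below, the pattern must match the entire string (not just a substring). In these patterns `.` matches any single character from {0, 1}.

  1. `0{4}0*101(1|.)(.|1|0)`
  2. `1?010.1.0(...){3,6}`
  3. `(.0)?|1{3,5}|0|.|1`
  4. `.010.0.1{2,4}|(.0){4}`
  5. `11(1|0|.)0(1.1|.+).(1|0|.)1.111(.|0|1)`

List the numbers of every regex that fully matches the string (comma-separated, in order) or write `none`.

3

1 → no match — must start with '0'
2 → no match
3 → match
4 → no match
5 → no match — must start with '11'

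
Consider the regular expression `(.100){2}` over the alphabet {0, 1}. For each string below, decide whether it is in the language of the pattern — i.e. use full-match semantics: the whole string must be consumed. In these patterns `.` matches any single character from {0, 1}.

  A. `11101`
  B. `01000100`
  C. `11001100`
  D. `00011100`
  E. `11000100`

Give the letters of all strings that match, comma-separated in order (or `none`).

A → no match — must end with `100`
B → match
C → match
D → no match
E → match

B, C, E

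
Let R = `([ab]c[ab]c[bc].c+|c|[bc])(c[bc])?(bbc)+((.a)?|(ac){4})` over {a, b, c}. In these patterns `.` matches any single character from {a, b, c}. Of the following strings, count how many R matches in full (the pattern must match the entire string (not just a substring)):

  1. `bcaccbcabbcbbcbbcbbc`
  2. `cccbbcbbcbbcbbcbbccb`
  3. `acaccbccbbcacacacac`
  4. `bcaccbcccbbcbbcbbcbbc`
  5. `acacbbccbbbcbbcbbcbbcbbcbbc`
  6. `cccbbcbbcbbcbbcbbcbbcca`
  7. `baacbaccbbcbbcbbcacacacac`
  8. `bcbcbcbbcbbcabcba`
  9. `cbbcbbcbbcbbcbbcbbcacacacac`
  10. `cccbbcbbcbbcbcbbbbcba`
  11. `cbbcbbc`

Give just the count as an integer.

6

1 → no match
2 → no match
3 → match
4 → match
5 → match
6 → match
7 → no match
8 → no match
9 → match
10 → no match
11. `cbbcbbc` → match
Total matched: 6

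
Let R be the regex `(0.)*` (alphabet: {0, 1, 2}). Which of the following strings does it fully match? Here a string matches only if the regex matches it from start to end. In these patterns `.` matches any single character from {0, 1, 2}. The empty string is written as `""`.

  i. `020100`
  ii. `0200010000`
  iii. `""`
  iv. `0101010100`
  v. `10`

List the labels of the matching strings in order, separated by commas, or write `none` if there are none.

i, ii, iii, iv

i → match
ii → match
iii → match
iv → match
v → no match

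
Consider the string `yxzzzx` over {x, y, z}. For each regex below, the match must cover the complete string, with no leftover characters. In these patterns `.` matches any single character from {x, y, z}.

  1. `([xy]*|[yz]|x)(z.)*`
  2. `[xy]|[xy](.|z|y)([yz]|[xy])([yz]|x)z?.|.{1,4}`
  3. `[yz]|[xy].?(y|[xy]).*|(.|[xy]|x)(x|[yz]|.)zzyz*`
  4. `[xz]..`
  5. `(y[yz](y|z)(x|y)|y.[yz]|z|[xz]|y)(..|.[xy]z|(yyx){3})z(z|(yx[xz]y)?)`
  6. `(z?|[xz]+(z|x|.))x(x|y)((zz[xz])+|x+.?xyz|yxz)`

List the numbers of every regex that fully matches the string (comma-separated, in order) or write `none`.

1, 2, 3

1 → match
2 → match
3 → match
4 → no match
5 → no match
6 → no match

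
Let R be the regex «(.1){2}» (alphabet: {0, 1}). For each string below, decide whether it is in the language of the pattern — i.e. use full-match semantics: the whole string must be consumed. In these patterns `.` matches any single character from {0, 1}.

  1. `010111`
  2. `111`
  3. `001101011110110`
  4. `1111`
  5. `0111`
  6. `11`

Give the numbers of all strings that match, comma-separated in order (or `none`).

1. `010111` → no match
2. `111` → no match
3 → no match — must end with `1`
4. `1111` → match
5. `0111` → match
6. `11` → no match

4, 5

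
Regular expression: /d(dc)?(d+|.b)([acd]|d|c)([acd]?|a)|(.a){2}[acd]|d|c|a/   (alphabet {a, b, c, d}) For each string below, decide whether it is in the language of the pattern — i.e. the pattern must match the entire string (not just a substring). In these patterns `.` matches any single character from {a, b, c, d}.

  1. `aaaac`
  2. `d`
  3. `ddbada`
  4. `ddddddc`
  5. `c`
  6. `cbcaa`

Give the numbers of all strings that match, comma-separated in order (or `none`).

1, 2, 4, 5

1 → match
2 → match
3 → no match
4 → match
5 → match
6 → no match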